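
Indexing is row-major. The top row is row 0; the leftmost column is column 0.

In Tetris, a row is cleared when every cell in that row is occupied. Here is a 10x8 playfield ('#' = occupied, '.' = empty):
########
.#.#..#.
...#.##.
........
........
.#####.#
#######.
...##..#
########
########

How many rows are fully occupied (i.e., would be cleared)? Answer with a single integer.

Answer: 3

Derivation:
Check each row:
  row 0: 0 empty cells -> FULL (clear)
  row 1: 5 empty cells -> not full
  row 2: 5 empty cells -> not full
  row 3: 8 empty cells -> not full
  row 4: 8 empty cells -> not full
  row 5: 2 empty cells -> not full
  row 6: 1 empty cell -> not full
  row 7: 5 empty cells -> not full
  row 8: 0 empty cells -> FULL (clear)
  row 9: 0 empty cells -> FULL (clear)
Total rows cleared: 3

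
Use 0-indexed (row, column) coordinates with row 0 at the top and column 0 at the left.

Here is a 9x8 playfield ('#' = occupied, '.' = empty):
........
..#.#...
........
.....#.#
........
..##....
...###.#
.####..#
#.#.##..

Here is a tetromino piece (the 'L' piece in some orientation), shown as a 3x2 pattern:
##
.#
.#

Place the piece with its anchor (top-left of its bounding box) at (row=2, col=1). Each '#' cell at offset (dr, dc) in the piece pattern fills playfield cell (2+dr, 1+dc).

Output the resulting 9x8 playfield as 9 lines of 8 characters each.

Answer: ........
..#.#...
.##.....
..#..#.#
..#.....
..##....
...###.#
.####..#
#.#.##..

Derivation:
Fill (2+0,1+0) = (2,1)
Fill (2+0,1+1) = (2,2)
Fill (2+1,1+1) = (3,2)
Fill (2+2,1+1) = (4,2)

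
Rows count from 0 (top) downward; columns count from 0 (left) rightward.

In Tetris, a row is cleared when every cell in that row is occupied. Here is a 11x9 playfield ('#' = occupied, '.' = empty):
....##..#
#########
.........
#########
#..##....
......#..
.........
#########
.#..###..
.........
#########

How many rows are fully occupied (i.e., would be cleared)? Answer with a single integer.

Answer: 4

Derivation:
Check each row:
  row 0: 6 empty cells -> not full
  row 1: 0 empty cells -> FULL (clear)
  row 2: 9 empty cells -> not full
  row 3: 0 empty cells -> FULL (clear)
  row 4: 6 empty cells -> not full
  row 5: 8 empty cells -> not full
  row 6: 9 empty cells -> not full
  row 7: 0 empty cells -> FULL (clear)
  row 8: 5 empty cells -> not full
  row 9: 9 empty cells -> not full
  row 10: 0 empty cells -> FULL (clear)
Total rows cleared: 4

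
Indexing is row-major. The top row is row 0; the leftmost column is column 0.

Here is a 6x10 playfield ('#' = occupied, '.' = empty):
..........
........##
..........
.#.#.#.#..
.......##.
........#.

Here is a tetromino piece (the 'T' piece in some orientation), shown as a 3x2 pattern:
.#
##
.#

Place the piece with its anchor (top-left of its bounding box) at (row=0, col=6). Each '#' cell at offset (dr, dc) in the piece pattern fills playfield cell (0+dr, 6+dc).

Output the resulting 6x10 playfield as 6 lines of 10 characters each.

Fill (0+0,6+1) = (0,7)
Fill (0+1,6+0) = (1,6)
Fill (0+1,6+1) = (1,7)
Fill (0+2,6+1) = (2,7)

Answer: .......#..
......####
.......#..
.#.#.#.#..
.......##.
........#.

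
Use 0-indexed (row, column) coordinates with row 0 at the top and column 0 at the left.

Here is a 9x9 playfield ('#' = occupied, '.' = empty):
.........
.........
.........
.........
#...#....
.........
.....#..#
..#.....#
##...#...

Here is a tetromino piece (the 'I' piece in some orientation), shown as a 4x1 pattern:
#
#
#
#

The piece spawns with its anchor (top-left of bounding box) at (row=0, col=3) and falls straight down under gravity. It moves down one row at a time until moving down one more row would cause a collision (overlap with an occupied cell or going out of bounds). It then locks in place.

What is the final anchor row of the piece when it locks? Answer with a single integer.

Answer: 5

Derivation:
Spawn at (row=0, col=3). Try each row:
  row 0: fits
  row 1: fits
  row 2: fits
  row 3: fits
  row 4: fits
  row 5: fits
  row 6: blocked -> lock at row 5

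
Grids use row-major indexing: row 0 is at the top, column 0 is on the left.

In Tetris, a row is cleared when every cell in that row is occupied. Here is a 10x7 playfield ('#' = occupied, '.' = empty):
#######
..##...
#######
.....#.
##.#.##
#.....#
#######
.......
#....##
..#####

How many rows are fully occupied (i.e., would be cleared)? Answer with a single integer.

Check each row:
  row 0: 0 empty cells -> FULL (clear)
  row 1: 5 empty cells -> not full
  row 2: 0 empty cells -> FULL (clear)
  row 3: 6 empty cells -> not full
  row 4: 2 empty cells -> not full
  row 5: 5 empty cells -> not full
  row 6: 0 empty cells -> FULL (clear)
  row 7: 7 empty cells -> not full
  row 8: 4 empty cells -> not full
  row 9: 2 empty cells -> not full
Total rows cleared: 3

Answer: 3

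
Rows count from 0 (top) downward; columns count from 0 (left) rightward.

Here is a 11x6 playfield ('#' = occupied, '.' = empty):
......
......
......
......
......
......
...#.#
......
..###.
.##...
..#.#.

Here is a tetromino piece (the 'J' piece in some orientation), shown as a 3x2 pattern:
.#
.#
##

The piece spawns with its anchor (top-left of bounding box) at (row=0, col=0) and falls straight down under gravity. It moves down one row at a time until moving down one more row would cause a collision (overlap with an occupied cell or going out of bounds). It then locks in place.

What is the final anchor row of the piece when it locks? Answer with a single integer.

Answer: 6

Derivation:
Spawn at (row=0, col=0). Try each row:
  row 0: fits
  row 1: fits
  row 2: fits
  row 3: fits
  row 4: fits
  row 5: fits
  row 6: fits
  row 7: blocked -> lock at row 6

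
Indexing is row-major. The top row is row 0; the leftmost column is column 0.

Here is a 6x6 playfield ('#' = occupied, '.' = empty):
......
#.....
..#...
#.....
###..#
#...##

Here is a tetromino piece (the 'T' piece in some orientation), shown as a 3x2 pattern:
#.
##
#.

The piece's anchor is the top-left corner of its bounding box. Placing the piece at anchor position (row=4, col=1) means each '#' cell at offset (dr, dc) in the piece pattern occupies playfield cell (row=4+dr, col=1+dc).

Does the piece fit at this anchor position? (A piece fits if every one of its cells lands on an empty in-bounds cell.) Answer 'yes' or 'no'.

Answer: no

Derivation:
Check each piece cell at anchor (4, 1):
  offset (0,0) -> (4,1): occupied ('#') -> FAIL
  offset (1,0) -> (5,1): empty -> OK
  offset (1,1) -> (5,2): empty -> OK
  offset (2,0) -> (6,1): out of bounds -> FAIL
All cells valid: no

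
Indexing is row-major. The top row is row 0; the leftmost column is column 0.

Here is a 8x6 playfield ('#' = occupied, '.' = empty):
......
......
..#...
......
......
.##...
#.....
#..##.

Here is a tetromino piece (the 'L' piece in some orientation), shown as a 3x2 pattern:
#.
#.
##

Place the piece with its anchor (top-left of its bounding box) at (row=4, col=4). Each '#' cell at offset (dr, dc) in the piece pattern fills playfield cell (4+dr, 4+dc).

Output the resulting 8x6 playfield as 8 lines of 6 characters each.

Fill (4+0,4+0) = (4,4)
Fill (4+1,4+0) = (5,4)
Fill (4+2,4+0) = (6,4)
Fill (4+2,4+1) = (6,5)

Answer: ......
......
..#...
......
....#.
.##.#.
#...##
#..##.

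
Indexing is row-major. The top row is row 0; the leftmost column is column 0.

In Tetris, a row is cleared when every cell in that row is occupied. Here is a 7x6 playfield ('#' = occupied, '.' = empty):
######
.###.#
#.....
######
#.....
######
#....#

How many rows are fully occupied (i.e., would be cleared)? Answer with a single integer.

Check each row:
  row 0: 0 empty cells -> FULL (clear)
  row 1: 2 empty cells -> not full
  row 2: 5 empty cells -> not full
  row 3: 0 empty cells -> FULL (clear)
  row 4: 5 empty cells -> not full
  row 5: 0 empty cells -> FULL (clear)
  row 6: 4 empty cells -> not full
Total rows cleared: 3

Answer: 3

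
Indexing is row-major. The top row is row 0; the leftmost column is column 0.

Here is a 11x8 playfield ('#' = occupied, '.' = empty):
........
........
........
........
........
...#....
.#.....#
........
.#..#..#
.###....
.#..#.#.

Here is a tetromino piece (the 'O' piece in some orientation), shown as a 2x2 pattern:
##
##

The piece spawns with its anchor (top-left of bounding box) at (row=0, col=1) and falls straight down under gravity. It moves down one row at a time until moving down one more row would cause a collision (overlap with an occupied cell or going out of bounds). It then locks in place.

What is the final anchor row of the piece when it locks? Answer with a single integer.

Answer: 4

Derivation:
Spawn at (row=0, col=1). Try each row:
  row 0: fits
  row 1: fits
  row 2: fits
  row 3: fits
  row 4: fits
  row 5: blocked -> lock at row 4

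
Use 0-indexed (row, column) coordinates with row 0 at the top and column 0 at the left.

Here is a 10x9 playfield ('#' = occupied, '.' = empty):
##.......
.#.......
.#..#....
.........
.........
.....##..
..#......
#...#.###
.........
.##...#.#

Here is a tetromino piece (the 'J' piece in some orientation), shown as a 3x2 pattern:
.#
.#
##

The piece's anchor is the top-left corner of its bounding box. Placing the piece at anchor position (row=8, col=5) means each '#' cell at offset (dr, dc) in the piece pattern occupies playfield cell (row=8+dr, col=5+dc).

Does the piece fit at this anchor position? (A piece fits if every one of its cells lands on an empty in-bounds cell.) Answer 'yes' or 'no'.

Check each piece cell at anchor (8, 5):
  offset (0,1) -> (8,6): empty -> OK
  offset (1,1) -> (9,6): occupied ('#') -> FAIL
  offset (2,0) -> (10,5): out of bounds -> FAIL
  offset (2,1) -> (10,6): out of bounds -> FAIL
All cells valid: no

Answer: no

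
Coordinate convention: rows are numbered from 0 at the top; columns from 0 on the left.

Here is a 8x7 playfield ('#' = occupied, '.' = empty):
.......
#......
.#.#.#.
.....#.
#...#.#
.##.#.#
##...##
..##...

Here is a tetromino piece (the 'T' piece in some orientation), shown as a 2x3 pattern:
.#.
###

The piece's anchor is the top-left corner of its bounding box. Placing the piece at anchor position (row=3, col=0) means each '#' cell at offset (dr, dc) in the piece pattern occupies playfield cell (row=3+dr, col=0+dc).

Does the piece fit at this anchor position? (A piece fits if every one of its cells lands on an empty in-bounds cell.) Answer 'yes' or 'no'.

Check each piece cell at anchor (3, 0):
  offset (0,1) -> (3,1): empty -> OK
  offset (1,0) -> (4,0): occupied ('#') -> FAIL
  offset (1,1) -> (4,1): empty -> OK
  offset (1,2) -> (4,2): empty -> OK
All cells valid: no

Answer: no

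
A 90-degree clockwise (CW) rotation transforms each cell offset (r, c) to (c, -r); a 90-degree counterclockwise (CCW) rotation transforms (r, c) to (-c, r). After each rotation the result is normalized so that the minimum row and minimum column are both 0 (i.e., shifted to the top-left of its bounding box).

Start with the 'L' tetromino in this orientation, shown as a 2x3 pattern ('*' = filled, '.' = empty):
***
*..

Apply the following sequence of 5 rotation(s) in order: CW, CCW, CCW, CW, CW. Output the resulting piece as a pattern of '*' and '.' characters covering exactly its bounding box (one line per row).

Answer: **
.*
.*

Derivation:
Start:
***
*..
After rotation 1 (CW):
**
.*
.*
After rotation 2 (CCW):
***
*..
After rotation 3 (CCW):
*.
*.
**
After rotation 4 (CW):
***
*..
After rotation 5 (CW):
**
.*
.*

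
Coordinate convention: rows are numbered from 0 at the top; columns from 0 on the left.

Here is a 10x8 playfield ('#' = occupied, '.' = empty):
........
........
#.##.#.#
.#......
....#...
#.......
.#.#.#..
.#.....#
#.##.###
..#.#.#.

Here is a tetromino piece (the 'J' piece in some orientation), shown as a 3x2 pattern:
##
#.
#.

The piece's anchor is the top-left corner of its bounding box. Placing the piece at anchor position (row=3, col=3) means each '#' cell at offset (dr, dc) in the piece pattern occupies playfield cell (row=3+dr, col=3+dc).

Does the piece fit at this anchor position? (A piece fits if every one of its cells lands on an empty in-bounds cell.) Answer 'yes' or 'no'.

Check each piece cell at anchor (3, 3):
  offset (0,0) -> (3,3): empty -> OK
  offset (0,1) -> (3,4): empty -> OK
  offset (1,0) -> (4,3): empty -> OK
  offset (2,0) -> (5,3): empty -> OK
All cells valid: yes

Answer: yes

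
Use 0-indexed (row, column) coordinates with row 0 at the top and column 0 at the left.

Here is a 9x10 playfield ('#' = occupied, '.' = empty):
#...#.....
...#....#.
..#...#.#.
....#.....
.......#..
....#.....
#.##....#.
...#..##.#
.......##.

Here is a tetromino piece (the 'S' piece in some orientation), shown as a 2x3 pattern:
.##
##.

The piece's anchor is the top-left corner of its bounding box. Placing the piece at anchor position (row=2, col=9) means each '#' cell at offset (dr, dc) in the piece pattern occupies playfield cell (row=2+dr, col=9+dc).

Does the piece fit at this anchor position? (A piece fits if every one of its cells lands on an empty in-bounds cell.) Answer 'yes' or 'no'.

Check each piece cell at anchor (2, 9):
  offset (0,1) -> (2,10): out of bounds -> FAIL
  offset (0,2) -> (2,11): out of bounds -> FAIL
  offset (1,0) -> (3,9): empty -> OK
  offset (1,1) -> (3,10): out of bounds -> FAIL
All cells valid: no

Answer: no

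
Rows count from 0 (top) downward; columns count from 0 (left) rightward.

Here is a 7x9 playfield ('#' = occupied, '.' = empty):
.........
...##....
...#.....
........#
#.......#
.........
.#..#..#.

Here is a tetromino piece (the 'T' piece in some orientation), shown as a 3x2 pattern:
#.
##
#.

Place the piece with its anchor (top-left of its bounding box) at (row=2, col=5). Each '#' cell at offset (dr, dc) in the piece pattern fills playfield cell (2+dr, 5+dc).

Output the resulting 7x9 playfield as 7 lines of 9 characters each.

Answer: .........
...##....
...#.#...
.....##.#
#....#..#
.........
.#..#..#.

Derivation:
Fill (2+0,5+0) = (2,5)
Fill (2+1,5+0) = (3,5)
Fill (2+1,5+1) = (3,6)
Fill (2+2,5+0) = (4,5)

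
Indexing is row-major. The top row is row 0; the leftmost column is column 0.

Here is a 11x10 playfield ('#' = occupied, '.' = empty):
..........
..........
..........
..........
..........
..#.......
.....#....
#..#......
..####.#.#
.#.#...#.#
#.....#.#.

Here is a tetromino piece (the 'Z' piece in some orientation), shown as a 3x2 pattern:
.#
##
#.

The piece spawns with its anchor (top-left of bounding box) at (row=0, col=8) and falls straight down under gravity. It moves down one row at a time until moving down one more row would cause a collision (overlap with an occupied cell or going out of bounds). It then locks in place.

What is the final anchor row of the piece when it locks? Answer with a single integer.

Spawn at (row=0, col=8). Try each row:
  row 0: fits
  row 1: fits
  row 2: fits
  row 3: fits
  row 4: fits
  row 5: fits
  row 6: fits
  row 7: blocked -> lock at row 6

Answer: 6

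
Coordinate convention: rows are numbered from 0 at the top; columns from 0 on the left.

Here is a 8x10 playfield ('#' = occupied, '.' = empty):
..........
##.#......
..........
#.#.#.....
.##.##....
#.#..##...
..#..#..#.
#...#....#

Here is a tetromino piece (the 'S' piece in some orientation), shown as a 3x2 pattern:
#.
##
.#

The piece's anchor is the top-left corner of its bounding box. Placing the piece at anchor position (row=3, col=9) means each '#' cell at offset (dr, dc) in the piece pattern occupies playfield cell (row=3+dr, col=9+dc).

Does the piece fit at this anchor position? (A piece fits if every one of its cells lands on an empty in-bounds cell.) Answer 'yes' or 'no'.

Check each piece cell at anchor (3, 9):
  offset (0,0) -> (3,9): empty -> OK
  offset (1,0) -> (4,9): empty -> OK
  offset (1,1) -> (4,10): out of bounds -> FAIL
  offset (2,1) -> (5,10): out of bounds -> FAIL
All cells valid: no

Answer: no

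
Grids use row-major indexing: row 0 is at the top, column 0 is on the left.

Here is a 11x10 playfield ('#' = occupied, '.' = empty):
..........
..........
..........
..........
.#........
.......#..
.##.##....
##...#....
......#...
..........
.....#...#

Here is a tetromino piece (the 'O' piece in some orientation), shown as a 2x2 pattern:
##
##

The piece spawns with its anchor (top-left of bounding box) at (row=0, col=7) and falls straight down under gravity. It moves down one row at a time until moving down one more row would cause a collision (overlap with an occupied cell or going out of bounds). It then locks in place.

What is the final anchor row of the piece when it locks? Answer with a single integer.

Spawn at (row=0, col=7). Try each row:
  row 0: fits
  row 1: fits
  row 2: fits
  row 3: fits
  row 4: blocked -> lock at row 3

Answer: 3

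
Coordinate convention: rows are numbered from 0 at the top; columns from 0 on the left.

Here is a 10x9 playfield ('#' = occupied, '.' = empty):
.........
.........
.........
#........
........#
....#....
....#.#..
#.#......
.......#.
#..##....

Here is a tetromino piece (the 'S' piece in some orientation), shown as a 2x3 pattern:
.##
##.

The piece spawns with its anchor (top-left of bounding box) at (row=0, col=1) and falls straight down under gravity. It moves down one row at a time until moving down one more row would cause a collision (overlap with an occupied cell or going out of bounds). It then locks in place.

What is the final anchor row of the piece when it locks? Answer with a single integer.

Answer: 5

Derivation:
Spawn at (row=0, col=1). Try each row:
  row 0: fits
  row 1: fits
  row 2: fits
  row 3: fits
  row 4: fits
  row 5: fits
  row 6: blocked -> lock at row 5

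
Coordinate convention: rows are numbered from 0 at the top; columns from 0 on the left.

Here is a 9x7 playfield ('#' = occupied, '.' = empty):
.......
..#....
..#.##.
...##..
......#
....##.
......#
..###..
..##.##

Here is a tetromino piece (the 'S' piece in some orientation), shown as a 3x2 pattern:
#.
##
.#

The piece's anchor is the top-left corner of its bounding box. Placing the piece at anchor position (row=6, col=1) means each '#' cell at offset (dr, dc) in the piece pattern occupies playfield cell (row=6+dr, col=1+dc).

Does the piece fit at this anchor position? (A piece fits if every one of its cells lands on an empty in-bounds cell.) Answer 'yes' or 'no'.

Check each piece cell at anchor (6, 1):
  offset (0,0) -> (6,1): empty -> OK
  offset (1,0) -> (7,1): empty -> OK
  offset (1,1) -> (7,2): occupied ('#') -> FAIL
  offset (2,1) -> (8,2): occupied ('#') -> FAIL
All cells valid: no

Answer: no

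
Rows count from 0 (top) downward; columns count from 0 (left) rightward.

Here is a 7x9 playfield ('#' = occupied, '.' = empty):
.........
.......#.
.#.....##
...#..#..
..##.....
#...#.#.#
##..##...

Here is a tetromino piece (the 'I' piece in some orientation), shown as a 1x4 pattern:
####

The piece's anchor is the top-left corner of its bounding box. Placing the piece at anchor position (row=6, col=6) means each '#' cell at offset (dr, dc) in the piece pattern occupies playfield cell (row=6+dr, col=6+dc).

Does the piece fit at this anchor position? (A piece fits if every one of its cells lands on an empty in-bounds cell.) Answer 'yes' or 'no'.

Answer: no

Derivation:
Check each piece cell at anchor (6, 6):
  offset (0,0) -> (6,6): empty -> OK
  offset (0,1) -> (6,7): empty -> OK
  offset (0,2) -> (6,8): empty -> OK
  offset (0,3) -> (6,9): out of bounds -> FAIL
All cells valid: no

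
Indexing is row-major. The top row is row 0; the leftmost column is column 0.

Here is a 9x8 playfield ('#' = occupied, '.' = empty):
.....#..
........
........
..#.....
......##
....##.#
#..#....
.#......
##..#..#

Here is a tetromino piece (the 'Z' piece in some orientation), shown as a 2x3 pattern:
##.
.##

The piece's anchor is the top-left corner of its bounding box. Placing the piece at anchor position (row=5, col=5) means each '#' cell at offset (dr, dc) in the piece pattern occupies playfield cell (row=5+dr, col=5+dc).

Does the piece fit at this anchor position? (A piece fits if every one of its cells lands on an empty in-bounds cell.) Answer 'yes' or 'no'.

Check each piece cell at anchor (5, 5):
  offset (0,0) -> (5,5): occupied ('#') -> FAIL
  offset (0,1) -> (5,6): empty -> OK
  offset (1,1) -> (6,6): empty -> OK
  offset (1,2) -> (6,7): empty -> OK
All cells valid: no

Answer: no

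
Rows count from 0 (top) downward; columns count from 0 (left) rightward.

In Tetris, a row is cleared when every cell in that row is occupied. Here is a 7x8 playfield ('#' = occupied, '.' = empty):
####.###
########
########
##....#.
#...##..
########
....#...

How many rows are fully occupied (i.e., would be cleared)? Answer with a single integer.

Check each row:
  row 0: 1 empty cell -> not full
  row 1: 0 empty cells -> FULL (clear)
  row 2: 0 empty cells -> FULL (clear)
  row 3: 5 empty cells -> not full
  row 4: 5 empty cells -> not full
  row 5: 0 empty cells -> FULL (clear)
  row 6: 7 empty cells -> not full
Total rows cleared: 3

Answer: 3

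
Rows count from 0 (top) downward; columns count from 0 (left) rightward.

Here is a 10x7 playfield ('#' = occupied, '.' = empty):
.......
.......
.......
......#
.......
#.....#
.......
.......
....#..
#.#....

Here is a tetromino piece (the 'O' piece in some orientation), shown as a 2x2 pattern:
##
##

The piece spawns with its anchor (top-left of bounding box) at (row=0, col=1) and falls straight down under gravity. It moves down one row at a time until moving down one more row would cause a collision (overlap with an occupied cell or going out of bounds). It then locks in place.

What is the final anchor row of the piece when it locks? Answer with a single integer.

Spawn at (row=0, col=1). Try each row:
  row 0: fits
  row 1: fits
  row 2: fits
  row 3: fits
  row 4: fits
  row 5: fits
  row 6: fits
  row 7: fits
  row 8: blocked -> lock at row 7

Answer: 7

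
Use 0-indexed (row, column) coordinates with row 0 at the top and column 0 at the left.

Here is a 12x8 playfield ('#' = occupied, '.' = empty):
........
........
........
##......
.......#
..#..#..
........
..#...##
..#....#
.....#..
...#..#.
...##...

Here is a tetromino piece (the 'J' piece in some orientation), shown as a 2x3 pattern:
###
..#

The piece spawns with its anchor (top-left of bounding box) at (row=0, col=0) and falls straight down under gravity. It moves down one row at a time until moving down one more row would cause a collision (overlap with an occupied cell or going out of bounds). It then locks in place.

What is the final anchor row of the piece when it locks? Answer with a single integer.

Answer: 2

Derivation:
Spawn at (row=0, col=0). Try each row:
  row 0: fits
  row 1: fits
  row 2: fits
  row 3: blocked -> lock at row 2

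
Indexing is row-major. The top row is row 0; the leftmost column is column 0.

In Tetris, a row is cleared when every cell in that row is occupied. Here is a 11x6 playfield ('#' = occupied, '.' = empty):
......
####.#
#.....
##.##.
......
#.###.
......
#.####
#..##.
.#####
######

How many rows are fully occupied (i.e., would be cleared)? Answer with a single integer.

Answer: 1

Derivation:
Check each row:
  row 0: 6 empty cells -> not full
  row 1: 1 empty cell -> not full
  row 2: 5 empty cells -> not full
  row 3: 2 empty cells -> not full
  row 4: 6 empty cells -> not full
  row 5: 2 empty cells -> not full
  row 6: 6 empty cells -> not full
  row 7: 1 empty cell -> not full
  row 8: 3 empty cells -> not full
  row 9: 1 empty cell -> not full
  row 10: 0 empty cells -> FULL (clear)
Total rows cleared: 1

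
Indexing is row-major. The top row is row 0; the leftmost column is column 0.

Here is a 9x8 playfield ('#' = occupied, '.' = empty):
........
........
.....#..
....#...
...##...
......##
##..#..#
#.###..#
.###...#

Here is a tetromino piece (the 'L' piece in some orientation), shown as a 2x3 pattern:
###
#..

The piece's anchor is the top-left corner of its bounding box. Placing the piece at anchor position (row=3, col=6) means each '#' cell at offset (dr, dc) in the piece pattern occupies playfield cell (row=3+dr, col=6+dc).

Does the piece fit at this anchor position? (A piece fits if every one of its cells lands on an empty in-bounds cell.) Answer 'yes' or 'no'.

Answer: no

Derivation:
Check each piece cell at anchor (3, 6):
  offset (0,0) -> (3,6): empty -> OK
  offset (0,1) -> (3,7): empty -> OK
  offset (0,2) -> (3,8): out of bounds -> FAIL
  offset (1,0) -> (4,6): empty -> OK
All cells valid: no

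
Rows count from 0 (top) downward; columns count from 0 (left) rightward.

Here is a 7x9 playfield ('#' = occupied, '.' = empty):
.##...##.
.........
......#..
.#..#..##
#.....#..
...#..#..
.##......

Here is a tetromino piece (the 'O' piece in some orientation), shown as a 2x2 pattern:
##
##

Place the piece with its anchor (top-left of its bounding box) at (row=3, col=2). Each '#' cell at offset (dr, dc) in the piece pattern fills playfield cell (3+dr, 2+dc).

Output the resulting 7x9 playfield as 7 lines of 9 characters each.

Answer: .##...##.
.........
......#..
.####..##
#.##..#..
...#..#..
.##......

Derivation:
Fill (3+0,2+0) = (3,2)
Fill (3+0,2+1) = (3,3)
Fill (3+1,2+0) = (4,2)
Fill (3+1,2+1) = (4,3)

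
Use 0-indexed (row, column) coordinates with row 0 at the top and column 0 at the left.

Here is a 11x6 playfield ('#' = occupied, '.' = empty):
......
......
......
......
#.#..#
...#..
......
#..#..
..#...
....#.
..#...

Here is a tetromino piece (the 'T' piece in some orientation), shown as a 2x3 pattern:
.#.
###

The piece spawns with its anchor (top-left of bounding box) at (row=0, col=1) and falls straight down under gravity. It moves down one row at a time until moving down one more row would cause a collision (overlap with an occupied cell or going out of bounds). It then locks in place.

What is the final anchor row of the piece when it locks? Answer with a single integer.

Answer: 2

Derivation:
Spawn at (row=0, col=1). Try each row:
  row 0: fits
  row 1: fits
  row 2: fits
  row 3: blocked -> lock at row 2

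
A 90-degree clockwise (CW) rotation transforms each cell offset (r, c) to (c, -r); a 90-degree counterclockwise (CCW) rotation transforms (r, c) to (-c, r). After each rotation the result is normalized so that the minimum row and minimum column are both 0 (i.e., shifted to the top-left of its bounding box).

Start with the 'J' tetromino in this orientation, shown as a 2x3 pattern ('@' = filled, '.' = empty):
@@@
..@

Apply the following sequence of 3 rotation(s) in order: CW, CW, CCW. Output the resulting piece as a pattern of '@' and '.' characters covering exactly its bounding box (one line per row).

Answer: .@
.@
@@

Derivation:
Start:
@@@
..@
After rotation 1 (CW):
.@
.@
@@
After rotation 2 (CW):
@..
@@@
After rotation 3 (CCW):
.@
.@
@@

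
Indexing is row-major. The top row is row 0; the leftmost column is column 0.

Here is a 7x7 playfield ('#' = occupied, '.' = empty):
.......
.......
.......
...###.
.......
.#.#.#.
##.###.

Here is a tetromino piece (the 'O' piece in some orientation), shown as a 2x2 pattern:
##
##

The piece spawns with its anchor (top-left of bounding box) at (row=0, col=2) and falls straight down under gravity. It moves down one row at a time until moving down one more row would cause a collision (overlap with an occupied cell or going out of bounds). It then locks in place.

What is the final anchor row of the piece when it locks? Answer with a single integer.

Answer: 1

Derivation:
Spawn at (row=0, col=2). Try each row:
  row 0: fits
  row 1: fits
  row 2: blocked -> lock at row 1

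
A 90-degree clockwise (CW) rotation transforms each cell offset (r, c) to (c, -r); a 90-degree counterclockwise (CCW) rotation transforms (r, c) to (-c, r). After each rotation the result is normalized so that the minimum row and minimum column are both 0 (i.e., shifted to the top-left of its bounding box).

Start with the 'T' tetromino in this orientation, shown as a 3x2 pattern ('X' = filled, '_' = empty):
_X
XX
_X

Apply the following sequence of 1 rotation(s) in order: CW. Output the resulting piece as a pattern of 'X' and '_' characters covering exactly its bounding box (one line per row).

Start:
_X
XX
_X
After rotation 1 (CW):
_X_
XXX

Answer: _X_
XXX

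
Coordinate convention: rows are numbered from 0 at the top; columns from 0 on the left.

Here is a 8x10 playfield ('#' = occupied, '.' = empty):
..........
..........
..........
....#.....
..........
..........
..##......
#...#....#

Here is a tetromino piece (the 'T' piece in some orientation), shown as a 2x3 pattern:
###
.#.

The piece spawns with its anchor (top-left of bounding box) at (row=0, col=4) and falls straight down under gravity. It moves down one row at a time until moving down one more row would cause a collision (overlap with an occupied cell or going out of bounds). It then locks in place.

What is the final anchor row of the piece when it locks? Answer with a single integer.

Answer: 2

Derivation:
Spawn at (row=0, col=4). Try each row:
  row 0: fits
  row 1: fits
  row 2: fits
  row 3: blocked -> lock at row 2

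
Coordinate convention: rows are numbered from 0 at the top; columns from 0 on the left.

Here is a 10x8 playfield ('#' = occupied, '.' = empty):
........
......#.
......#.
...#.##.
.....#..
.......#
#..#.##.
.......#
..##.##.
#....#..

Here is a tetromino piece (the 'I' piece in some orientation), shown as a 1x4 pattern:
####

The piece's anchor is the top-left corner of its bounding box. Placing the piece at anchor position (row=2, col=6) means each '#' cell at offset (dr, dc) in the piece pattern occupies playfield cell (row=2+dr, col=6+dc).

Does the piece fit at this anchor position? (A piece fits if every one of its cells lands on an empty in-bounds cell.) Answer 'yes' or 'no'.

Answer: no

Derivation:
Check each piece cell at anchor (2, 6):
  offset (0,0) -> (2,6): occupied ('#') -> FAIL
  offset (0,1) -> (2,7): empty -> OK
  offset (0,2) -> (2,8): out of bounds -> FAIL
  offset (0,3) -> (2,9): out of bounds -> FAIL
All cells valid: no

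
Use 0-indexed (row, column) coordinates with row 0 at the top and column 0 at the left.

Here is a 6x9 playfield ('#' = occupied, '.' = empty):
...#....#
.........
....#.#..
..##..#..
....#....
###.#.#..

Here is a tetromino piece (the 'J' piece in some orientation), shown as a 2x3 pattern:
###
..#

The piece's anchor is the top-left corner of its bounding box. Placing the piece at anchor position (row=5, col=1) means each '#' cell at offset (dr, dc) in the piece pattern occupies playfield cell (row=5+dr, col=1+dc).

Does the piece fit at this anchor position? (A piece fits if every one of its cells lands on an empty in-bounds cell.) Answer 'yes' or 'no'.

Answer: no

Derivation:
Check each piece cell at anchor (5, 1):
  offset (0,0) -> (5,1): occupied ('#') -> FAIL
  offset (0,1) -> (5,2): occupied ('#') -> FAIL
  offset (0,2) -> (5,3): empty -> OK
  offset (1,2) -> (6,3): out of bounds -> FAIL
All cells valid: no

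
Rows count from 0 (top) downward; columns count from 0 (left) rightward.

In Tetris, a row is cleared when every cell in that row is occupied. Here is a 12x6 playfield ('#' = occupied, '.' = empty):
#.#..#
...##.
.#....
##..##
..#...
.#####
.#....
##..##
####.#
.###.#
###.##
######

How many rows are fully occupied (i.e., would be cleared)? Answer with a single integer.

Check each row:
  row 0: 3 empty cells -> not full
  row 1: 4 empty cells -> not full
  row 2: 5 empty cells -> not full
  row 3: 2 empty cells -> not full
  row 4: 5 empty cells -> not full
  row 5: 1 empty cell -> not full
  row 6: 5 empty cells -> not full
  row 7: 2 empty cells -> not full
  row 8: 1 empty cell -> not full
  row 9: 2 empty cells -> not full
  row 10: 1 empty cell -> not full
  row 11: 0 empty cells -> FULL (clear)
Total rows cleared: 1

Answer: 1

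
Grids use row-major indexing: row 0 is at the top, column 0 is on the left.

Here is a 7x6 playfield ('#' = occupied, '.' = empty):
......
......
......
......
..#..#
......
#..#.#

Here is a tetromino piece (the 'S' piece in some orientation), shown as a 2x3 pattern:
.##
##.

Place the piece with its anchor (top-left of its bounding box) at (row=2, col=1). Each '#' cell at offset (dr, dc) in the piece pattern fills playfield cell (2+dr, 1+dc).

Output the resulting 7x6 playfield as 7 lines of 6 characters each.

Fill (2+0,1+1) = (2,2)
Fill (2+0,1+2) = (2,3)
Fill (2+1,1+0) = (3,1)
Fill (2+1,1+1) = (3,2)

Answer: ......
......
..##..
.##...
..#..#
......
#..#.#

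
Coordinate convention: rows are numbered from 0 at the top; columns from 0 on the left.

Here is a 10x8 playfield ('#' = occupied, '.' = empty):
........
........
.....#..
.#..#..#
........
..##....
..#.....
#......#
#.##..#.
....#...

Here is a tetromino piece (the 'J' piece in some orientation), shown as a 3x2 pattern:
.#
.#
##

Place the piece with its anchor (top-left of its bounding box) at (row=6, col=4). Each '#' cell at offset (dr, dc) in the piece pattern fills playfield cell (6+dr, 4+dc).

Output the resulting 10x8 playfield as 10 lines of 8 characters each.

Fill (6+0,4+1) = (6,5)
Fill (6+1,4+1) = (7,5)
Fill (6+2,4+0) = (8,4)
Fill (6+2,4+1) = (8,5)

Answer: ........
........
.....#..
.#..#..#
........
..##....
..#..#..
#....#.#
#.#####.
....#...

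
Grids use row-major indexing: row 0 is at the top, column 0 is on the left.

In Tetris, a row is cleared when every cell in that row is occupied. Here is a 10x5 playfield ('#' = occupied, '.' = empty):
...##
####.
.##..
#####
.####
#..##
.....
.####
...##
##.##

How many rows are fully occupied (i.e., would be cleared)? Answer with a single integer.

Answer: 1

Derivation:
Check each row:
  row 0: 3 empty cells -> not full
  row 1: 1 empty cell -> not full
  row 2: 3 empty cells -> not full
  row 3: 0 empty cells -> FULL (clear)
  row 4: 1 empty cell -> not full
  row 5: 2 empty cells -> not full
  row 6: 5 empty cells -> not full
  row 7: 1 empty cell -> not full
  row 8: 3 empty cells -> not full
  row 9: 1 empty cell -> not full
Total rows cleared: 1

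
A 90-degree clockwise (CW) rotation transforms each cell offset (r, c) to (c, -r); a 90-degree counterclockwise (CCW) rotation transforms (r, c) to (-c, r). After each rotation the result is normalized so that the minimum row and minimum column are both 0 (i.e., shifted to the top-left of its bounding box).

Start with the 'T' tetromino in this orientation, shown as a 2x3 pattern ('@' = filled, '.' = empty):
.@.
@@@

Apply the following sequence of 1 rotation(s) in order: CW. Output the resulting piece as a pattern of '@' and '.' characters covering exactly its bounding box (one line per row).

Answer: @.
@@
@.

Derivation:
Start:
.@.
@@@
After rotation 1 (CW):
@.
@@
@.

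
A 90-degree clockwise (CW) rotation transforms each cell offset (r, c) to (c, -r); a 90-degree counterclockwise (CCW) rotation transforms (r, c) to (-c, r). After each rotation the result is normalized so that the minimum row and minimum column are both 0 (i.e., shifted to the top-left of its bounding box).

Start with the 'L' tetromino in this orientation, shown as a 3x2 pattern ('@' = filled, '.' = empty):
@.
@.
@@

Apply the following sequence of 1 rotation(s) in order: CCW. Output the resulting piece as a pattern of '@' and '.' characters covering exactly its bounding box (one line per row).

Start:
@.
@.
@@
After rotation 1 (CCW):
..@
@@@

Answer: ..@
@@@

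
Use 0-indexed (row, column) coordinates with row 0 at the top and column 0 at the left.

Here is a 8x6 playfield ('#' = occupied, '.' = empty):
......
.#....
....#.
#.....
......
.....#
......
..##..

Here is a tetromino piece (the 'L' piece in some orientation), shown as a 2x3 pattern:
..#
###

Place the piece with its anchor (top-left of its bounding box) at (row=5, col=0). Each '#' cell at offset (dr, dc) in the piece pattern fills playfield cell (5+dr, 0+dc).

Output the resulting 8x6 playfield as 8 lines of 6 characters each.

Answer: ......
.#....
....#.
#.....
......
..#..#
###...
..##..

Derivation:
Fill (5+0,0+2) = (5,2)
Fill (5+1,0+0) = (6,0)
Fill (5+1,0+1) = (6,1)
Fill (5+1,0+2) = (6,2)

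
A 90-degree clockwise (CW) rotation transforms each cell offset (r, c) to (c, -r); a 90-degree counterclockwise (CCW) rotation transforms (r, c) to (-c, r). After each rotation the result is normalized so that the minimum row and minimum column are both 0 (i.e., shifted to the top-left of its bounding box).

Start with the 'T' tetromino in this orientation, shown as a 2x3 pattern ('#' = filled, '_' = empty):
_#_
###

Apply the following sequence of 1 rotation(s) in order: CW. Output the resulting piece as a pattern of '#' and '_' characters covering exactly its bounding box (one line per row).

Start:
_#_
###
After rotation 1 (CW):
#_
##
#_

Answer: #_
##
#_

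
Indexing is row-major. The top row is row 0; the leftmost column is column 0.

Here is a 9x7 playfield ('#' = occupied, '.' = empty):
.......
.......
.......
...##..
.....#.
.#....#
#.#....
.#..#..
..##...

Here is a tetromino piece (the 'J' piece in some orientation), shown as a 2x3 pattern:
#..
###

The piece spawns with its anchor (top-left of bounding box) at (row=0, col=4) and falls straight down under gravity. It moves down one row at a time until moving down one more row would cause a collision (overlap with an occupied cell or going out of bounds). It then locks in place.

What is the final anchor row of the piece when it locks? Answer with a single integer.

Spawn at (row=0, col=4). Try each row:
  row 0: fits
  row 1: fits
  row 2: blocked -> lock at row 1

Answer: 1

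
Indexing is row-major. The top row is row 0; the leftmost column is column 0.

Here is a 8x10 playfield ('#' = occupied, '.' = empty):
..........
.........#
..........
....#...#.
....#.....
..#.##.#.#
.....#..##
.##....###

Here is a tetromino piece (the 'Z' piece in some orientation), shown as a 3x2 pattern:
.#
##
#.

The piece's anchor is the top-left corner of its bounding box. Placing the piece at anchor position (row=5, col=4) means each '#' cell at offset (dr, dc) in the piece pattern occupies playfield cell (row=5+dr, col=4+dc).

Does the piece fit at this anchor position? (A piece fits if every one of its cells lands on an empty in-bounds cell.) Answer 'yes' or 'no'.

Check each piece cell at anchor (5, 4):
  offset (0,1) -> (5,5): occupied ('#') -> FAIL
  offset (1,0) -> (6,4): empty -> OK
  offset (1,1) -> (6,5): occupied ('#') -> FAIL
  offset (2,0) -> (7,4): empty -> OK
All cells valid: no

Answer: no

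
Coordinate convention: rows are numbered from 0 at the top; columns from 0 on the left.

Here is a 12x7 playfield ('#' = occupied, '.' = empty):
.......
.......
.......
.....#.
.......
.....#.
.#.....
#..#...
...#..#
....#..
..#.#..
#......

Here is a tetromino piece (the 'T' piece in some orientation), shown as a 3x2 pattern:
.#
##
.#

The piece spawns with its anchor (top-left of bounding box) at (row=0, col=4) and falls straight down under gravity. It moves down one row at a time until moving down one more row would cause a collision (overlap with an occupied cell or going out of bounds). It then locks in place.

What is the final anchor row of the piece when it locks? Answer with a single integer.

Spawn at (row=0, col=4). Try each row:
  row 0: fits
  row 1: blocked -> lock at row 0

Answer: 0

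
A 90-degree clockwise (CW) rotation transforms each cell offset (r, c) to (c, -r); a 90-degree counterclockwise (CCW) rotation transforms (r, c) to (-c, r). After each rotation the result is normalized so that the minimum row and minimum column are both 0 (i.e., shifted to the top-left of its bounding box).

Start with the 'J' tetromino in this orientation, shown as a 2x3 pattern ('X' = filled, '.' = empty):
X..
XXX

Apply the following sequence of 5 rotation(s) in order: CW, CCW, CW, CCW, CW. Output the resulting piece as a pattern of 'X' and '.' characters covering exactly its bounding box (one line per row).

Start:
X..
XXX
After rotation 1 (CW):
XX
X.
X.
After rotation 2 (CCW):
X..
XXX
After rotation 3 (CW):
XX
X.
X.
After rotation 4 (CCW):
X..
XXX
After rotation 5 (CW):
XX
X.
X.

Answer: XX
X.
X.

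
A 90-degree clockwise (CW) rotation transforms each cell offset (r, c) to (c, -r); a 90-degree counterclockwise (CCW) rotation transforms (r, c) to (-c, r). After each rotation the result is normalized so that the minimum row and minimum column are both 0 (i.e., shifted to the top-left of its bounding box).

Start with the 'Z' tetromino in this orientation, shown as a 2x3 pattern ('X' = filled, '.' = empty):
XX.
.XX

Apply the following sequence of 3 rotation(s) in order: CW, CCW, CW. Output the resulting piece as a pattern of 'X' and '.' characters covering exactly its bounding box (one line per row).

Answer: .X
XX
X.

Derivation:
Start:
XX.
.XX
After rotation 1 (CW):
.X
XX
X.
After rotation 2 (CCW):
XX.
.XX
After rotation 3 (CW):
.X
XX
X.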